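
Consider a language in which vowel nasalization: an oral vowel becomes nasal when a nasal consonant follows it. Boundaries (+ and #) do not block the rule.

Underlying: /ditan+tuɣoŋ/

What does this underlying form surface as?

[ditãn+tuɣõŋ]

/a/ before nasal /n/ → [ã]
/o/ before nasal /ŋ/ → [õ]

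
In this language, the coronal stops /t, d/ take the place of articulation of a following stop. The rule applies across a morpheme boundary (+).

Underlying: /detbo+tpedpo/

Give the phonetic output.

/t/ before /b/ (labial) → [p]
/t/ before /p/ (labial) → [p]
/d/ before /p/ (labial) → [b]

[depbo+ppebpo]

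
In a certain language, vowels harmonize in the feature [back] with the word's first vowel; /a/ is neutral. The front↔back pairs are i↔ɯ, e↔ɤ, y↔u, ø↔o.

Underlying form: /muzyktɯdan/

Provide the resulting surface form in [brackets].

/y/ harmonizes with /u/ ([+back]) → [u]

[muzuktɯdan]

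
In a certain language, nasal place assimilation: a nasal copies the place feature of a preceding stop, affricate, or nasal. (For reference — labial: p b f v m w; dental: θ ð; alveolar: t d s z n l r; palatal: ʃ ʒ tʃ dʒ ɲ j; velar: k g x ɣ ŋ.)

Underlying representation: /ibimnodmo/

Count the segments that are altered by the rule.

/n/ after /m/ (labial) → [m]
/m/ after /d/ (alveolar) → [n]
2 segments change.

2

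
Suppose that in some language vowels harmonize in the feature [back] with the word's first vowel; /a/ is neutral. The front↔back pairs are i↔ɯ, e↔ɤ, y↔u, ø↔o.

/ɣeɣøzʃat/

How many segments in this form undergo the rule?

0

No segment meets the rule's conditions.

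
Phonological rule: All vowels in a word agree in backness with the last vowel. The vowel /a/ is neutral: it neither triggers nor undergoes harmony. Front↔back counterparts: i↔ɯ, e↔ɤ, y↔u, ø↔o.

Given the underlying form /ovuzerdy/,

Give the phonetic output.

[øvyzerdy]

/o/ harmonizes with /y/ ([-back]) → [ø]
/u/ harmonizes with /y/ ([-back]) → [y]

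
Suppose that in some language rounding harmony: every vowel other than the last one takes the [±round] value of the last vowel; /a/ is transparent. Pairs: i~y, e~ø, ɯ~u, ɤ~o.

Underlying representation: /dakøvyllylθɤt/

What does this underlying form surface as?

[dakevillilθɤt]

/ø/ harmonizes with /ɤ/ ([-round]) → [e]
/y/ harmonizes with /ɤ/ ([-round]) → [i]
/y/ harmonizes with /ɤ/ ([-round]) → [i]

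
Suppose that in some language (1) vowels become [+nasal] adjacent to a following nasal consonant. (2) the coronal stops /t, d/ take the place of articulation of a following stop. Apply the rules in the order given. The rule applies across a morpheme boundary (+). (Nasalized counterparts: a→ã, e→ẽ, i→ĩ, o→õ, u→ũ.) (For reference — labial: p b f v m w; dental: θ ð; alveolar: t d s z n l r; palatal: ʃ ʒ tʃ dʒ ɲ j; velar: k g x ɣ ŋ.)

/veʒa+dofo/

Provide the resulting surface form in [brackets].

[veʒa+dofo]

Rule 1: no segment meets the rule's conditions; no change.
After rule 1: veʒa+dofo
Rule 2: no segment meets the rule's conditions; no change.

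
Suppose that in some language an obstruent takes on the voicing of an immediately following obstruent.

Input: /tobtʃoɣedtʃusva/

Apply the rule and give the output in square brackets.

/b/ before /tʃ/ (voiceless) → [p]
/d/ before /tʃ/ (voiceless) → [t]
/s/ before /v/ (voiced) → [z]

[toptʃoɣettʃuzva]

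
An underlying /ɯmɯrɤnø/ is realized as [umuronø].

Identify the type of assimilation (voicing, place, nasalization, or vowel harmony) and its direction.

/ɯ/→[u] /ɯ/→[u] /ɤ/→[o].
Vowels agree with the last vowel, so the harmony is regressive.

vowel harmony, regressive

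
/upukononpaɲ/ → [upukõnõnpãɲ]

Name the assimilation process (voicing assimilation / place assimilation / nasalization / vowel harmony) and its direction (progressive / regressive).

/o/→[õ] /o/→[õ] /a/→[ã].
Each target copies a feature from the following segment, so the direction is regressive.

nasalization, regressive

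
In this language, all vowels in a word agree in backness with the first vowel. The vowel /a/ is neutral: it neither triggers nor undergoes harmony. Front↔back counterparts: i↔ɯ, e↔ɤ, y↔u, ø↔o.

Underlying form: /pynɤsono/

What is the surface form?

[pynesønø]

/ɤ/ harmonizes with /y/ ([-back]) → [e]
/o/ harmonizes with /y/ ([-back]) → [ø]
/o/ harmonizes with /y/ ([-back]) → [ø]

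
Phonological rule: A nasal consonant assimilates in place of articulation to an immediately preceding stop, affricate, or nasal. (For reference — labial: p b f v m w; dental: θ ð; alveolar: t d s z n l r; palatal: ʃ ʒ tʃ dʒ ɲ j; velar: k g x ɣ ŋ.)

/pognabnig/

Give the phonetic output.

/n/ after /g/ (velar) → [ŋ]
/n/ after /b/ (labial) → [m]

[pogŋabmig]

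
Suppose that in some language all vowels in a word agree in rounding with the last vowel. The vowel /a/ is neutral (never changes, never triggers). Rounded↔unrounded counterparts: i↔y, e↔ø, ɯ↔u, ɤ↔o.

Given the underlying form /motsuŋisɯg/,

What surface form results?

[mɤtsɯŋisɯg]

/o/ harmonizes with /ɯ/ ([-round]) → [ɤ]
/u/ harmonizes with /ɯ/ ([-round]) → [ɯ]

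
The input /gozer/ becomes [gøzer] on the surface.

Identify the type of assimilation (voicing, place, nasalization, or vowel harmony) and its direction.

/o/→[ø].
Vowels agree with the last vowel, so the harmony is regressive.

vowel harmony, regressive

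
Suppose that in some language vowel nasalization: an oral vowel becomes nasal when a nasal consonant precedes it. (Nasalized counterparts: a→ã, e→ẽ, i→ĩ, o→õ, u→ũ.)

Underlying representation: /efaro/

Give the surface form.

no segment meets the rule's conditions; no change.

[efaro]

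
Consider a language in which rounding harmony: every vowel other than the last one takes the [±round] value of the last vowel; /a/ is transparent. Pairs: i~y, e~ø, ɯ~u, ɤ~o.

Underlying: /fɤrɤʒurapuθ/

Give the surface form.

/ɤ/ harmonizes with /u/ ([+round]) → [o]
/ɤ/ harmonizes with /u/ ([+round]) → [o]

[foroʒurapuθ]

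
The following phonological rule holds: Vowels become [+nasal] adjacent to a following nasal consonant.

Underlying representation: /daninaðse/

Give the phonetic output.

/a/ before nasal /n/ → [ã]
/i/ before nasal /n/ → [ĩ]

[dãnĩnaðse]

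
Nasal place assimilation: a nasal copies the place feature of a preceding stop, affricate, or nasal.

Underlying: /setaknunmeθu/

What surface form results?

[setakŋunneθu]

/n/ after /k/ (velar) → [ŋ]
/m/ after /n/ (alveolar) → [n]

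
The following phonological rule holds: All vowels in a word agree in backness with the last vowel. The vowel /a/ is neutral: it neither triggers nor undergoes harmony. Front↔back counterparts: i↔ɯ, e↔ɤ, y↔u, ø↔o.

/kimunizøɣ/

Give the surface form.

[kimynizøɣ]

/u/ harmonizes with /ø/ ([-back]) → [y]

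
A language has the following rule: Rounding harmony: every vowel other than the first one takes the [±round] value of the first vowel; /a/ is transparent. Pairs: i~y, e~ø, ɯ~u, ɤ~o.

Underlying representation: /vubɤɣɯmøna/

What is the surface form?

/ɤ/ harmonizes with /u/ ([+round]) → [o]
/ɯ/ harmonizes with /u/ ([+round]) → [u]

[vuboɣumøna]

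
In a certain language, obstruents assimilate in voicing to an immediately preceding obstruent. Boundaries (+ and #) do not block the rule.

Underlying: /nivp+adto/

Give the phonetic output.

[nivb+addo]

/p/ after /v/ (voiced) → [b]
/t/ after /d/ (voiced) → [d]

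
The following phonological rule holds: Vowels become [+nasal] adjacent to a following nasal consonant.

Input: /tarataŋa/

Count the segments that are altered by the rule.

1

/a/ before nasal /ŋ/ → [ã]
1 segment changes.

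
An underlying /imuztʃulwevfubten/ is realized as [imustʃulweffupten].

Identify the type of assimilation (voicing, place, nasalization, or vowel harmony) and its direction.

/z/→[s] /v/→[f] /b/→[p].
Each target copies a feature from the following segment, so the direction is regressive.

voicing assimilation, regressive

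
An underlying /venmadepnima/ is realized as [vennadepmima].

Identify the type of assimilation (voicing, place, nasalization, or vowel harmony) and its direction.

/m/→[n] /n/→[m].
Each target copies a feature from the preceding segment, so the direction is progressive.

place assimilation, progressive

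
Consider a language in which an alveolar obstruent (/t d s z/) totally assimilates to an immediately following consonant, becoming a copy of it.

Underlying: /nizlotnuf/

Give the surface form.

/z/ before /l/ → [l] (total assimilation)
/t/ before /n/ → [n] (total assimilation)

[nillonnuf]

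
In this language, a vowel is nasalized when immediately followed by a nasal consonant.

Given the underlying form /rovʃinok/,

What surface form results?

/i/ before nasal /n/ → [ĩ]

[rovʃĩnok]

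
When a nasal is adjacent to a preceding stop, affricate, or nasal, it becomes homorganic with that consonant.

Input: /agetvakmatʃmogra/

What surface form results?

/m/ after /k/ (velar) → [ŋ]
/m/ after /tʃ/ (palatal) → [ɲ]

[agetvakŋatʃɲogra]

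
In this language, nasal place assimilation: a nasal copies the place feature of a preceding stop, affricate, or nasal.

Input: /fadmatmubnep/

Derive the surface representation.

/m/ after /d/ (alveolar) → [n]
/m/ after /t/ (alveolar) → [n]
/n/ after /b/ (labial) → [m]

[fadnatnubmep]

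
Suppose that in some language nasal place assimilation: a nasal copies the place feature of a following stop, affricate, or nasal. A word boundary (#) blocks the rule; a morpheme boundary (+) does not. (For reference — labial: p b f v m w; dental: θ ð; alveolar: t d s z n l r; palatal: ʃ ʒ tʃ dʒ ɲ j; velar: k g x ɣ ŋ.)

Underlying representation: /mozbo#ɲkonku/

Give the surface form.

/ɲ/ before /k/ (velar) → [ŋ]
/n/ before /k/ (velar) → [ŋ]

[mozbo#ŋkoŋku]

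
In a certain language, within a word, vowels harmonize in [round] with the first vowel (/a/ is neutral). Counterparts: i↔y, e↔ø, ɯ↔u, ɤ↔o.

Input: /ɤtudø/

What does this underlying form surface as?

[ɤtɯde]

/u/ harmonizes with /ɤ/ ([-round]) → [ɯ]
/ø/ harmonizes with /ɤ/ ([-round]) → [e]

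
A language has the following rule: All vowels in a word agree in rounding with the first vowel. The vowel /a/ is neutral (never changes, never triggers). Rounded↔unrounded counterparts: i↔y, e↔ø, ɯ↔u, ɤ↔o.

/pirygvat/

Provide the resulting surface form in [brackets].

/y/ harmonizes with /i/ ([-round]) → [i]

[pirigvat]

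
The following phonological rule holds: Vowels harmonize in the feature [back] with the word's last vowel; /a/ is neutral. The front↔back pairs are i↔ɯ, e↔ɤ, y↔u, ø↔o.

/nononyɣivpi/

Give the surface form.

/o/ harmonizes with /i/ ([-back]) → [ø]
/o/ harmonizes with /i/ ([-back]) → [ø]

[nønønyɣivpi]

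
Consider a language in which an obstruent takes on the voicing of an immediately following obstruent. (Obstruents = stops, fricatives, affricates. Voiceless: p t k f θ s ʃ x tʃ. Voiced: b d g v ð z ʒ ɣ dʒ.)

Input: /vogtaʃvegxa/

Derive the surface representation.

[voktaʒvekxa]

/g/ before /t/ (voiceless) → [k]
/ʃ/ before /v/ (voiced) → [ʒ]
/g/ before /x/ (voiceless) → [k]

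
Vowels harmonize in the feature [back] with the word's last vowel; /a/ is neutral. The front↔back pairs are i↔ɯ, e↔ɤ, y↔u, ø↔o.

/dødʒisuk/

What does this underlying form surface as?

[dodʒɯsuk]

/ø/ harmonizes with /u/ ([+back]) → [o]
/i/ harmonizes with /u/ ([+back]) → [ɯ]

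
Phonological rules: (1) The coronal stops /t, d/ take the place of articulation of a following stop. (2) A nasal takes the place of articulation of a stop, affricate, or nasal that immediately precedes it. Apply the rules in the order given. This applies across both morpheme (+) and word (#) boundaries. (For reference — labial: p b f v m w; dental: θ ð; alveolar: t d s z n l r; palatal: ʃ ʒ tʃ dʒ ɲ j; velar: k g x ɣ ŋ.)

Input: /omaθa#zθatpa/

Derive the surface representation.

Rule 1: /t/ before /p/ (labial) → [p]
After rule 1: omaθa#zθappa
Rule 2: no segment meets the rule's conditions; no change.

[omaθa#zθappa]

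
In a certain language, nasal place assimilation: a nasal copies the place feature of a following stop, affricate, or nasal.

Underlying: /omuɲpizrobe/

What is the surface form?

/ɲ/ before /p/ (labial) → [m]

[omumpizrobe]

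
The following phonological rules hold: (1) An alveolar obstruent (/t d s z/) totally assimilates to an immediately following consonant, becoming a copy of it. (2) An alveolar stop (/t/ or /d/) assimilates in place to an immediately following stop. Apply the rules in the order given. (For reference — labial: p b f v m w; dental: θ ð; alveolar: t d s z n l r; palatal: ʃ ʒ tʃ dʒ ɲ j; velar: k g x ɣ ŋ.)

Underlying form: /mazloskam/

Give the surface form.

Rule 1: /z/ before /l/ → [l] (total assimilation)
Rule 1: /s/ before /k/ → [k] (total assimilation)
After rule 1: mallokkam
Rule 2: no segment meets the rule's conditions; no change.

[mallokkam]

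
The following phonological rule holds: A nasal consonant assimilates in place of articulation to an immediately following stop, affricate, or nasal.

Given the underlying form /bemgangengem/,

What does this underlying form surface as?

/m/ before /g/ (velar) → [ŋ]
/n/ before /g/ (velar) → [ŋ]
/n/ before /g/ (velar) → [ŋ]

[beŋgaŋgeŋgem]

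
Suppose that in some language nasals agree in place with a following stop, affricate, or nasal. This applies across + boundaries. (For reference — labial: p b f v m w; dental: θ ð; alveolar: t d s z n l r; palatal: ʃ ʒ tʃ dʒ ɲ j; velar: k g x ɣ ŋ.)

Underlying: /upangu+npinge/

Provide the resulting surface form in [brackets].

[upaŋgu+mpiŋge]

/n/ before /g/ (velar) → [ŋ]
/n/ before /p/ (labial) → [m]
/n/ before /g/ (velar) → [ŋ]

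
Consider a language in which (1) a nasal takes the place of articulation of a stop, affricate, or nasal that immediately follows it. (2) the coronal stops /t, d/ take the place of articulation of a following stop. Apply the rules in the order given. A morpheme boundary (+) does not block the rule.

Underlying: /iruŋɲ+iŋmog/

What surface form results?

[iruɲɲ+immog]

Rule 1: /ŋ/ before /ɲ/ (palatal) → [ɲ]
Rule 1: /ŋ/ before /m/ (labial) → [m]
After rule 1: iruɲɲ+immog
Rule 2: no segment meets the rule's conditions; no change.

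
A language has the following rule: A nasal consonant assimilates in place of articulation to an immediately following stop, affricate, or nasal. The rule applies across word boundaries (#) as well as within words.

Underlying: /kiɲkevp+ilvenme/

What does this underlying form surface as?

[kiŋkevp+ilvemme]

/ɲ/ before /k/ (velar) → [ŋ]
/n/ before /m/ (labial) → [m]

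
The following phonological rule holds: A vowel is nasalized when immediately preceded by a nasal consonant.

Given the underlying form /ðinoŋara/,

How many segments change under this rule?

/o/ after nasal /n/ → [õ]
/a/ after nasal /ŋ/ → [ã]
2 segments change.

2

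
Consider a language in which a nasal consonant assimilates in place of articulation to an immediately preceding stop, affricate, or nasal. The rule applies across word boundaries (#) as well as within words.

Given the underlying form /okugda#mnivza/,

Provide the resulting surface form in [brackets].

/n/ after /m/ (labial) → [m]

[okugda#mmivza]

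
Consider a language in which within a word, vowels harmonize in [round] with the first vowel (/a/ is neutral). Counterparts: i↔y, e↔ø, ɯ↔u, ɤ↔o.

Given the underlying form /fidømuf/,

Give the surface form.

[fidemɯf]

/ø/ harmonizes with /i/ ([-round]) → [e]
/u/ harmonizes with /i/ ([-round]) → [ɯ]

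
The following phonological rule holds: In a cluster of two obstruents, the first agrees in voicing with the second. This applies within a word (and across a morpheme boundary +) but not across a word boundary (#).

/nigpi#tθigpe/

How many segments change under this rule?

/g/ before /p/ (voiceless) → [k]
/g/ before /p/ (voiceless) → [k]
2 segments change.

2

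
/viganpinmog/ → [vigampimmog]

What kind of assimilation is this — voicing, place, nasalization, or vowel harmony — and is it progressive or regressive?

place assimilation, regressive

/n/→[m] /n/→[m].
Each target copies a feature from the following segment, so the direction is regressive.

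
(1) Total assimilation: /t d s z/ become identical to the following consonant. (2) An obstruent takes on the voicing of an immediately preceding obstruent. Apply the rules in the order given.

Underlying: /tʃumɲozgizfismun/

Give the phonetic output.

Rule 1: /z/ before /g/ → [g] (total assimilation)
Rule 1: /z/ before /f/ → [f] (total assimilation)
Rule 1: /s/ before /m/ → [m] (total assimilation)
After rule 1: tʃumɲoggiffimmun
Rule 2: no segment meets the rule's conditions; no change.

[tʃumɲoggiffimmun]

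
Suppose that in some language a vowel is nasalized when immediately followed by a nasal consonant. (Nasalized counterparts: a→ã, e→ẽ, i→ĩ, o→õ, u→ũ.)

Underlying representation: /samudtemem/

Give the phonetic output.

/a/ before nasal /m/ → [ã]
/e/ before nasal /m/ → [ẽ]
/e/ before nasal /m/ → [ẽ]

[sãmudtẽmẽm]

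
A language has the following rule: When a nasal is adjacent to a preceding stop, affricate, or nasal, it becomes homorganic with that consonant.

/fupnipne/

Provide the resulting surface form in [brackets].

[fupmipme]

/n/ after /p/ (labial) → [m]
/n/ after /p/ (labial) → [m]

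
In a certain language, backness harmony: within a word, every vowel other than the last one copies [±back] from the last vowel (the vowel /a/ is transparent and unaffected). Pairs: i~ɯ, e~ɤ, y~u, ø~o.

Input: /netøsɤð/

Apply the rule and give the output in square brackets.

[nɤtosɤð]

/e/ harmonizes with /ɤ/ ([+back]) → [ɤ]
/ø/ harmonizes with /ɤ/ ([+back]) → [o]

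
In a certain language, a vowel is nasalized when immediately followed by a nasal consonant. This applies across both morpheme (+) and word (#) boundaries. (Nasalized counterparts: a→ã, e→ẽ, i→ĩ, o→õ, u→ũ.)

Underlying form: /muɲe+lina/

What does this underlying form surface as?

/u/ before nasal /ɲ/ → [ũ]
/i/ before nasal /n/ → [ĩ]

[mũɲe+lĩna]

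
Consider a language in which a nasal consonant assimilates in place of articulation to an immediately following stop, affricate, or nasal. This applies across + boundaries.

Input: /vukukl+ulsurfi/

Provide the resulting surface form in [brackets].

[vukukl+ulsurfi]

no segment meets the rule's conditions; no change.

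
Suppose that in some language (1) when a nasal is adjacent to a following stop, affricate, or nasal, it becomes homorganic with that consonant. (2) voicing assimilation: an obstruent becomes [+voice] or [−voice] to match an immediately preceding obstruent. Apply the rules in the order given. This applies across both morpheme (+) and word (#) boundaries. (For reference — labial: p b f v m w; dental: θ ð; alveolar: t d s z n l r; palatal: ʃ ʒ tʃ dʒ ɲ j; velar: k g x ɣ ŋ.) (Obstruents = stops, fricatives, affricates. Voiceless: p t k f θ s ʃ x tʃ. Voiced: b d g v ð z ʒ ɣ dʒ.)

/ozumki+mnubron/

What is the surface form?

[ozuŋki+nnubron]

Rule 1: /m/ before /k/ (velar) → [ŋ]
Rule 1: /m/ before /n/ (alveolar) → [n]
After rule 1: ozuŋki+nnubron
Rule 2: no segment meets the rule's conditions; no change.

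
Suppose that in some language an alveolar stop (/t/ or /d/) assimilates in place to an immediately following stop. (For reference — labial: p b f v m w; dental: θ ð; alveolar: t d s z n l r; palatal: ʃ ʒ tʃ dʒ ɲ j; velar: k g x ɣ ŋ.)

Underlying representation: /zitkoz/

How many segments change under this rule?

1

/t/ before /k/ (velar) → [k]
1 segment changes.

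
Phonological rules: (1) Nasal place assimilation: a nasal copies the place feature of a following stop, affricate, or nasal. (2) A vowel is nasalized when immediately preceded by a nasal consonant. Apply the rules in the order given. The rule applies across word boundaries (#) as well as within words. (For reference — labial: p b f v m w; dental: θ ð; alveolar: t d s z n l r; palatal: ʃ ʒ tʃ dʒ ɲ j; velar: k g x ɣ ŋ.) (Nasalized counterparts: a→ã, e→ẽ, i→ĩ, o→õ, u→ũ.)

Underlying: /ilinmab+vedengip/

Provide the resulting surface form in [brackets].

Rule 1: /n/ before /m/ (labial) → [m]
Rule 1: /n/ before /g/ (velar) → [ŋ]
After rule 1: ilimmab+vedeŋgip
Rule 2: /a/ after nasal /m/ → [ã]

[ilimmãb+vedeŋgip]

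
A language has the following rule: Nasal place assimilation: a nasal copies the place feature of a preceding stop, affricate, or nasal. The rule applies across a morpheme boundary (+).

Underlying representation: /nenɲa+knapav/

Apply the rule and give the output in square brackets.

/ɲ/ after /n/ (alveolar) → [n]
/n/ after /k/ (velar) → [ŋ]

[nenna+kŋapav]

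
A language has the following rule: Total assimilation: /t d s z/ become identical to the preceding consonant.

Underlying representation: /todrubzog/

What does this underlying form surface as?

[todrubbog]

/z/ after /b/ → [b] (total assimilation)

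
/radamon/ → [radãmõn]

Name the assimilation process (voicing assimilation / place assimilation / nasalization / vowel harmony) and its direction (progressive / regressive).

nasalization, regressive

/a/→[ã] /o/→[õ].
Each target copies a feature from the following segment, so the direction is regressive.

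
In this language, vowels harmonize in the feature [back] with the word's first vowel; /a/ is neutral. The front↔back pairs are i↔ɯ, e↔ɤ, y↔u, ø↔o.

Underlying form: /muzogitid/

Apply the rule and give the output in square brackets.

[muzogɯtɯd]

/i/ harmonizes with /u/ ([+back]) → [ɯ]
/i/ harmonizes with /u/ ([+back]) → [ɯ]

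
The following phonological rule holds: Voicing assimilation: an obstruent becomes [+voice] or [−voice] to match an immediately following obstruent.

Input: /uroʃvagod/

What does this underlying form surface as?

/ʃ/ before /v/ (voiced) → [ʒ]

[uroʒvagod]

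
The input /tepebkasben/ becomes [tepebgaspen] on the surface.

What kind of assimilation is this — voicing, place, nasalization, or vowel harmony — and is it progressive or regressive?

voicing assimilation, progressive

/k/→[g] /b/→[p].
Each target copies a feature from the preceding segment, so the direction is progressive.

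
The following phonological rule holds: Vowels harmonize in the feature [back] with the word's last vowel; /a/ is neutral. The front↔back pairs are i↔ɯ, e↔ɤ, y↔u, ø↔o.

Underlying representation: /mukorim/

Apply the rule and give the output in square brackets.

/u/ harmonizes with /i/ ([-back]) → [y]
/o/ harmonizes with /i/ ([-back]) → [ø]

[mykørim]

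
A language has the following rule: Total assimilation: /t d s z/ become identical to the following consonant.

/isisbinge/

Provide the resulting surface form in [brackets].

[isibbinge]

/s/ before /b/ → [b] (total assimilation)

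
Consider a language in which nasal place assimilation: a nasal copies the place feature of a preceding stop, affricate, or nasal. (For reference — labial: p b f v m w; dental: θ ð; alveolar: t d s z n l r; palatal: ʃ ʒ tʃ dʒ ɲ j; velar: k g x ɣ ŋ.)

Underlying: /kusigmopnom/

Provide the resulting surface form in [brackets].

/m/ after /g/ (velar) → [ŋ]
/n/ after /p/ (labial) → [m]

[kusigŋopmom]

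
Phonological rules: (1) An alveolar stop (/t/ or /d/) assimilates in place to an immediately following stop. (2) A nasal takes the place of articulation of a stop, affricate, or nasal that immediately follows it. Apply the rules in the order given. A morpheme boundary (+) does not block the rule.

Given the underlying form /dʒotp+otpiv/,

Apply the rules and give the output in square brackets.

[dʒopp+oppiv]

Rule 1: /t/ before /p/ (labial) → [p]
Rule 1: /t/ before /p/ (labial) → [p]
After rule 1: dʒopp+oppiv
Rule 2: no segment meets the rule's conditions; no change.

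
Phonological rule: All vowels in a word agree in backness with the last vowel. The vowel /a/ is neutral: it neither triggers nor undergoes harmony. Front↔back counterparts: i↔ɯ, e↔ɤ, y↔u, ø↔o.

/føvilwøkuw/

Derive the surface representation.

/ø/ harmonizes with /u/ ([+back]) → [o]
/i/ harmonizes with /u/ ([+back]) → [ɯ]
/ø/ harmonizes with /u/ ([+back]) → [o]

[fovɯlwokuw]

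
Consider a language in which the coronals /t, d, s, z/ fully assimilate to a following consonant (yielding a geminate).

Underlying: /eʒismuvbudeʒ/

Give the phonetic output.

/s/ before /m/ → [m] (total assimilation)

[eʒimmuvbudeʒ]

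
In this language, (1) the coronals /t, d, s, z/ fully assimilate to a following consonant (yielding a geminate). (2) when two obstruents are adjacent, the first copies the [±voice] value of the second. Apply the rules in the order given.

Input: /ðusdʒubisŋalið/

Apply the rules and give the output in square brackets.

Rule 1: /s/ before /dʒ/ → [dʒ] (total assimilation)
Rule 1: /s/ before /ŋ/ → [ŋ] (total assimilation)
After rule 1: ðudʒdʒubiŋŋalið
Rule 2: no segment meets the rule's conditions; no change.

[ðudʒdʒubiŋŋalið]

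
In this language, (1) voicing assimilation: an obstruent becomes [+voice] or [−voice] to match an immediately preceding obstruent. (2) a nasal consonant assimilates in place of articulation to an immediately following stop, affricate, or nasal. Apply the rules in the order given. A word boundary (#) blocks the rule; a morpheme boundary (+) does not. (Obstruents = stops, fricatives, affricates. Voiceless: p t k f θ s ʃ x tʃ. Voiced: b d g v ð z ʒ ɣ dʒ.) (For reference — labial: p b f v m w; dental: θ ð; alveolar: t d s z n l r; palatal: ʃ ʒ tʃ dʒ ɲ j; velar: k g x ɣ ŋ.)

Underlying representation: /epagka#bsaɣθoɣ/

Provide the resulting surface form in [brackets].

[epagga#bzaɣðoɣ]

Rule 1: /k/ after /g/ (voiced) → [g]
Rule 1: /s/ after /b/ (voiced) → [z]
Rule 1: /θ/ after /ɣ/ (voiced) → [ð]
After rule 1: epagga#bzaɣðoɣ
Rule 2: no segment meets the rule's conditions; no change.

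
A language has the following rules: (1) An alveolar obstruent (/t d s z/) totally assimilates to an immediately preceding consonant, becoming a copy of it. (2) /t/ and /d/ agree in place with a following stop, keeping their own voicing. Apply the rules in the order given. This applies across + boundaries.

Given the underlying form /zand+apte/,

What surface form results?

[zann+appe]

Rule 1: /d/ after /n/ → [n] (total assimilation)
Rule 1: /t/ after /p/ → [p] (total assimilation)
After rule 1: zann+appe
Rule 2: no segment meets the rule's conditions; no change.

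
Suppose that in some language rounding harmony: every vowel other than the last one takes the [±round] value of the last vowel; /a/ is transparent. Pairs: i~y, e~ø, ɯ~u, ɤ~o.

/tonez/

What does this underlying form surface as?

[tɤnez]

/o/ harmonizes with /e/ ([-round]) → [ɤ]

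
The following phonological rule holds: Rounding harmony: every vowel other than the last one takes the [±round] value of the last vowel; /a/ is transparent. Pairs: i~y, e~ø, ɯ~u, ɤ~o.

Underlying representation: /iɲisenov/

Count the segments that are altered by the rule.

/i/ harmonizes with /o/ ([+round]) → [y]
/i/ harmonizes with /o/ ([+round]) → [y]
/e/ harmonizes with /o/ ([+round]) → [ø]
3 segments change.

3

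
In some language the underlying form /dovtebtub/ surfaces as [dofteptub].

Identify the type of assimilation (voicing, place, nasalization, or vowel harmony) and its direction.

voicing assimilation, regressive

/v/→[f] /b/→[p].
Each target copies a feature from the following segment, so the direction is regressive.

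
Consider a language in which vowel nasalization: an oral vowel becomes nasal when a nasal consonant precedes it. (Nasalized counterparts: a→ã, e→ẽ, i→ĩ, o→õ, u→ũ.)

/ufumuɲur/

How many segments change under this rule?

2

/u/ after nasal /m/ → [ũ]
/u/ after nasal /ɲ/ → [ũ]
2 segments change.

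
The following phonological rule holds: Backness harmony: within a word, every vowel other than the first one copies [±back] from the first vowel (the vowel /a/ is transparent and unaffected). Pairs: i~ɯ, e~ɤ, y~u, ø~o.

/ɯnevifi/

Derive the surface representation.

[ɯnɤvɯfɯ]

/e/ harmonizes with /ɯ/ ([+back]) → [ɤ]
/i/ harmonizes with /ɯ/ ([+back]) → [ɯ]
/i/ harmonizes with /ɯ/ ([+back]) → [ɯ]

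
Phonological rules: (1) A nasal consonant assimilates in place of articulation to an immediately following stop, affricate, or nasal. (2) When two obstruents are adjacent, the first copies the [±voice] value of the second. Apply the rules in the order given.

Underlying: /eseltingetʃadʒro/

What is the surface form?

Rule 1: /n/ before /g/ (velar) → [ŋ]
After rule 1: eseltiŋgetʃadʒro
Rule 2: no segment meets the rule's conditions; no change.

[eseltiŋgetʃadʒro]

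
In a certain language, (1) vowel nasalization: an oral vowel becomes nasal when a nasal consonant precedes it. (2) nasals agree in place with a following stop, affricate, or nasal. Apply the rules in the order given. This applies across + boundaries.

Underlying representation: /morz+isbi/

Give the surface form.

Rule 1: /o/ after nasal /m/ → [õ]
After rule 1: mõrz+isbi
Rule 2: no segment meets the rule's conditions; no change.

[mõrz+isbi]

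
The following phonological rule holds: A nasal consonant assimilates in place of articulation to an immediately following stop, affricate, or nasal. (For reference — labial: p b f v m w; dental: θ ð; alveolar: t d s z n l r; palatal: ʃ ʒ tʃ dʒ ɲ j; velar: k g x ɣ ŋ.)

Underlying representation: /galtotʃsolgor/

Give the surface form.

[galtotʃsolgor]

no segment meets the rule's conditions; no change.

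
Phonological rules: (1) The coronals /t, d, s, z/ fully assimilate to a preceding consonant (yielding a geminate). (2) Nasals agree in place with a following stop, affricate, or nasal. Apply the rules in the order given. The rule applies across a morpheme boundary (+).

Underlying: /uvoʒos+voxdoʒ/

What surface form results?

Rule 1: /d/ after /x/ → [x] (total assimilation)
After rule 1: uvoʒos+voxxoʒ
Rule 2: no segment meets the rule's conditions; no change.

[uvoʒos+voxxoʒ]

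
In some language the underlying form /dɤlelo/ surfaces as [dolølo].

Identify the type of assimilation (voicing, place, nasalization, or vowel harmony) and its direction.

vowel harmony, regressive

/ɤ/→[o] /e/→[ø].
Vowels agree with the last vowel, so the harmony is regressive.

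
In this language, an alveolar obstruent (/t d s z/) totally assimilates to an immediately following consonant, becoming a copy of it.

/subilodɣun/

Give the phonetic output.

/d/ before /ɣ/ → [ɣ] (total assimilation)

[subiloɣɣun]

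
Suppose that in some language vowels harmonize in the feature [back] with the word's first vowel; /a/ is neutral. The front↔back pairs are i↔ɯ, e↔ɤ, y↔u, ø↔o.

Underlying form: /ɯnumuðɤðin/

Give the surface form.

/i/ harmonizes with /ɯ/ ([+back]) → [ɯ]

[ɯnumuðɤðɯn]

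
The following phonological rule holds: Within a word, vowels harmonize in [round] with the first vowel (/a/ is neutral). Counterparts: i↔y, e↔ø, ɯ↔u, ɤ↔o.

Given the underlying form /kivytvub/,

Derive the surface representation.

/y/ harmonizes with /i/ ([-round]) → [i]
/u/ harmonizes with /i/ ([-round]) → [ɯ]

[kivitvɯb]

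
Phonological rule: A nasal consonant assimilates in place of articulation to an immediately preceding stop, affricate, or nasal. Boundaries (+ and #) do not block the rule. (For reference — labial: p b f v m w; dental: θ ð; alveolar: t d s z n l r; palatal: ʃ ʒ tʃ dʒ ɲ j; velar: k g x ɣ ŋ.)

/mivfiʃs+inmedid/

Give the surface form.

[mivfiʃs+innedid]

/m/ after /n/ (alveolar) → [n]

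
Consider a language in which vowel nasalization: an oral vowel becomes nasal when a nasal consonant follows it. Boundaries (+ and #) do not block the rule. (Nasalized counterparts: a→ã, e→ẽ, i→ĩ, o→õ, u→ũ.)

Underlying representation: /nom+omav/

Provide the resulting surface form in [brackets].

/o/ before nasal /m/ → [õ]
/o/ before nasal /m/ → [õ]

[nõm+õmav]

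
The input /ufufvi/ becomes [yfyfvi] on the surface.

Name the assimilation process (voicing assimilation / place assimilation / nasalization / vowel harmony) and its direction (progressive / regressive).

vowel harmony, regressive

/u/→[y] /u/→[y].
Vowels agree with the last vowel, so the harmony is regressive.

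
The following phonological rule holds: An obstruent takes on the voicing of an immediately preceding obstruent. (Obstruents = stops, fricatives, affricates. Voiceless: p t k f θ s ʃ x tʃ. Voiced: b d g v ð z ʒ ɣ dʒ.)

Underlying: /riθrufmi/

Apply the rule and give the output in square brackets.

no segment meets the rule's conditions; no change.

[riθrufmi]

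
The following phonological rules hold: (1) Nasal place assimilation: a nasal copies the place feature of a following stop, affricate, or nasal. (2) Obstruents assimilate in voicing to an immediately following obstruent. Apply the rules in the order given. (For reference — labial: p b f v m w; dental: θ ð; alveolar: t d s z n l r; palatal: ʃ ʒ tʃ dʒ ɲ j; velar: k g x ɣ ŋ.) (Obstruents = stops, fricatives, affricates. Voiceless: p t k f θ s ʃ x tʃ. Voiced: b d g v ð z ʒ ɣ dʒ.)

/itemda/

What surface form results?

Rule 1: /m/ before /d/ (alveolar) → [n]
After rule 1: itenda
Rule 2: no segment meets the rule's conditions; no change.

[itenda]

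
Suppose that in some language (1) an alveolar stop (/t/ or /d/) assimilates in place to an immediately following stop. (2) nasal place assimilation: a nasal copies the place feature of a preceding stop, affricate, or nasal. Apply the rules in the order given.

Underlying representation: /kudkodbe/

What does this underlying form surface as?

[kugkobbe]

Rule 1: /d/ before /k/ (velar) → [g]
Rule 1: /d/ before /b/ (labial) → [b]
After rule 1: kugkobbe
Rule 2: no segment meets the rule's conditions; no change.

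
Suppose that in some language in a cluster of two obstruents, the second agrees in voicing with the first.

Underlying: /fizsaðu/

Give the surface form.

[fizzaðu]

/s/ after /z/ (voiced) → [z]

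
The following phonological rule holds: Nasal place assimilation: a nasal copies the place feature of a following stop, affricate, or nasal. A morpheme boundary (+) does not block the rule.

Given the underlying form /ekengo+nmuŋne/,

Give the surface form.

[ekeŋgo+mmunne]

/n/ before /g/ (velar) → [ŋ]
/n/ before /m/ (labial) → [m]
/ŋ/ before /n/ (alveolar) → [n]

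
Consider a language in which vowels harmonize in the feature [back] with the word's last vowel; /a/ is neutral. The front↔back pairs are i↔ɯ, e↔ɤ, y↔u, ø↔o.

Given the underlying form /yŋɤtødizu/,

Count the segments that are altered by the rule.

/y/ harmonizes with /u/ ([+back]) → [u]
/ø/ harmonizes with /u/ ([+back]) → [o]
/i/ harmonizes with /u/ ([+back]) → [ɯ]
3 segments change.

3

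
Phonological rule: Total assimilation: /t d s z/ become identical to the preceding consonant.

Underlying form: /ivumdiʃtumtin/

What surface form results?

/d/ after /m/ → [m] (total assimilation)
/t/ after /ʃ/ → [ʃ] (total assimilation)
/t/ after /m/ → [m] (total assimilation)

[ivummiʃʃummin]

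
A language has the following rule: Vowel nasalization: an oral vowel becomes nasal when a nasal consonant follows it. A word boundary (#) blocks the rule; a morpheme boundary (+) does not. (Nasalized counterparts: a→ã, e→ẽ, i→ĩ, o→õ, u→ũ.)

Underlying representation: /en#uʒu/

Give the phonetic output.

/e/ before nasal /n/ → [ẽ]

[ẽn#uʒu]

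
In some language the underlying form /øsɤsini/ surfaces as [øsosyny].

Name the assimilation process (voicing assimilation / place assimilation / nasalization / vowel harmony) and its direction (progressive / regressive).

vowel harmony, progressive

/ɤ/→[o] /i/→[y] /i/→[y].
Vowels agree with the first vowel, so the harmony is progressive.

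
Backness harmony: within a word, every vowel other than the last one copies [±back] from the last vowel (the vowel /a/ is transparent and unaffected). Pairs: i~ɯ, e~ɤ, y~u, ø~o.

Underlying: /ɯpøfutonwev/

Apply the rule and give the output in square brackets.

[ipøfytønwev]

/ɯ/ harmonizes with /e/ ([-back]) → [i]
/u/ harmonizes with /e/ ([-back]) → [y]
/o/ harmonizes with /e/ ([-back]) → [ø]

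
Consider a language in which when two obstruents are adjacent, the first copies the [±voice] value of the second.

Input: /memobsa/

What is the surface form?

[memopsa]

/b/ before /s/ (voiceless) → [p]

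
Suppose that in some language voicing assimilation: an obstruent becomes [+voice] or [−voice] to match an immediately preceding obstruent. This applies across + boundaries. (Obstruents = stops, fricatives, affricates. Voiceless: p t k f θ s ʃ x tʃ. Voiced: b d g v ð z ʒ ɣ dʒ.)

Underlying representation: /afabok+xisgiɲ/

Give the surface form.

[afabok+xiskiɲ]

/g/ after /s/ (voiceless) → [k]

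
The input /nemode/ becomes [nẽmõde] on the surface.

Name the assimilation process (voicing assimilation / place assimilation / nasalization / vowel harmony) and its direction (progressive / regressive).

nasalization, progressive

/e/→[ẽ] /o/→[õ].
Each target copies a feature from the preceding segment, so the direction is progressive.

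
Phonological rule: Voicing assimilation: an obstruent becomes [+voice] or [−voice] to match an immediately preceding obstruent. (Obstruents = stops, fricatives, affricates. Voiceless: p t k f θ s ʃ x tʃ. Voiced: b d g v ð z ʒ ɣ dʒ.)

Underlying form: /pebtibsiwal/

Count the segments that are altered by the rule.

/t/ after /b/ (voiced) → [d]
/s/ after /b/ (voiced) → [z]
2 segments change.

2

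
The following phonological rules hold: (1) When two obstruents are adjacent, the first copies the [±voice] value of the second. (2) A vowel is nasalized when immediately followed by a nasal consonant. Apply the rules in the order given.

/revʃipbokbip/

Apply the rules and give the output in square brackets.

Rule 1: /v/ before /ʃ/ (voiceless) → [f]
Rule 1: /p/ before /b/ (voiced) → [b]
Rule 1: /k/ before /b/ (voiced) → [g]
After rule 1: refʃibbogbip
Rule 2: no segment meets the rule's conditions; no change.

[refʃibbogbip]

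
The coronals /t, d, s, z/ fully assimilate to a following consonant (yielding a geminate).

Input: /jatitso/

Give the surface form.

/t/ before /s/ → [s] (total assimilation)

[jatisso]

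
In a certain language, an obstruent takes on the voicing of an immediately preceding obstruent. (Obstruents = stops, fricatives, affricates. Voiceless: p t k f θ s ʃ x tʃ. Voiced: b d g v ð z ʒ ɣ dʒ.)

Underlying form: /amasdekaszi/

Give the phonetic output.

[amastekassi]

/d/ after /s/ (voiceless) → [t]
/z/ after /s/ (voiceless) → [s]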